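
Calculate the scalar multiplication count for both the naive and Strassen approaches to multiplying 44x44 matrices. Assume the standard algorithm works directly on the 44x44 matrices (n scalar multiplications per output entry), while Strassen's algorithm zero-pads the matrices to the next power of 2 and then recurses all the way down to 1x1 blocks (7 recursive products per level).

Matrix multiplication for 44x44 matrices:

Strassen's algorithm requires power-of-2 dimensions. Pad 44x44 to 64x64 (next power of 2).

Standard algorithm: 44^3 = 85184 multiplications
Strassen's algorithm: 7^(log2(64)) = 7^6 = 117649 multiplications
Difference: 85184 - 117649 = -32465 (Strassen uses MORE here due to padding overhead — for small or just-over-power-of-2 n, padding can outweigh the per-level savings)

Standard: 85184 multiplications (44^3). Strassen: 117649 multiplications (7^6, after padding to 64x64). Strassen reduces 8 recursive multiplications to 7 at each level.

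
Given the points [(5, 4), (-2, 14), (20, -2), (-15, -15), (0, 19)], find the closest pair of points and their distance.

Computing all pairwise distances among 5 points:

d((5, 4), (-2, 14)) = 12.2066
d((5, 4), (20, -2)) = 16.1555
d((5, 4), (-15, -15)) = 27.5862
d((5, 4), (0, 19)) = 15.8114
d((-2, 14), (20, -2)) = 27.2029
d((-2, 14), (-15, -15)) = 31.7805
d((-2, 14), (0, 19)) = 5.3852 <-- minimum
d((20, -2), (-15, -15)) = 37.3363
d((20, -2), (0, 19)) = 29.0
d((-15, -15), (0, 19)) = 37.1618

Closest pair: (-2, 14) and (0, 19) with distance 5.3852

The closest pair is (-2, 14) and (0, 19) with Euclidean distance 5.3852. For 5 points, brute-force pairwise comparison is shown above. For large n, the divide-and-conquer algorithm (sort by x, recurse on halves, check the dividing strip) achieves O(n log n).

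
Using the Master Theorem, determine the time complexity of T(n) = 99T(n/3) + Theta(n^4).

Master Theorem for T(n) = 99T(n/3) + O(n^4):

a = 99, b = 3, c = 4
log_b(a) = log_3(99) = 4.1827

Case 1: c = 4 < log_3(99) = 4.1827
T(n) = O(n^(log_3 99))

For T(n) = 99T(n/3) + O(n^4): log_3(99) = 4.1827. This is Case 1 of the Master Theorem (c < log_b(a), work dominated by leaves), giving O(n^(log_3 99)).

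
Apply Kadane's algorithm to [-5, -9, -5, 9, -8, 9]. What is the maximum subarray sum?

Using Kadane's algorithm on [-5, -9, -5, 9, -8, 9]:

Scanning through the array:
Position 1 (value -9): max_ending_here = -9, max_so_far = -5
Position 2 (value -5): max_ending_here = -5, max_so_far = -5
Position 3 (value 9): max_ending_here = 9, max_so_far = 9
Position 4 (value -8): max_ending_here = 1, max_so_far = 9
Position 5 (value 9): max_ending_here = 10, max_so_far = 10

Maximum subarray: [9, -8, 9]
Maximum sum: 10

The maximum subarray is [9, -8, 9] with sum 10. This subarray runs from index 3 to index 5.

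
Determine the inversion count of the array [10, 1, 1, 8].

Finding inversions in [10, 1, 1, 8]:

(0, 1): arr[0]=10 > arr[1]=1
(0, 2): arr[0]=10 > arr[2]=1
(0, 3): arr[0]=10 > arr[3]=8

Total inversions: 3

The array has 3 inversion(s): (0,1), (0,2), (0,3). Each pair (i,j) satisfies i < j and arr[i] > arr[j].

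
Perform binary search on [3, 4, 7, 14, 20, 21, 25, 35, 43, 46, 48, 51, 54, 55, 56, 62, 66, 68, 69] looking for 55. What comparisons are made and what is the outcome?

Binary search for 55 in [3, 4, 7, 14, 20, 21, 25, 35, 43, 46, 48, 51, 54, 55, 56, 62, 66, 68, 69]:

lo=0, hi=18, mid=9, arr[mid]=46 -> 46 < 55, search right half
lo=10, hi=18, mid=14, arr[mid]=56 -> 56 > 55, search left half
lo=10, hi=13, mid=11, arr[mid]=51 -> 51 < 55, search right half
lo=12, hi=13, mid=12, arr[mid]=54 -> 54 < 55, search right half
lo=13, hi=13, mid=13, arr[mid]=55 -> Found target at index 13!

Binary search finds 55 at index 13 after 5 comparisons. The search repeatedly halves the search space by comparing with the middle element.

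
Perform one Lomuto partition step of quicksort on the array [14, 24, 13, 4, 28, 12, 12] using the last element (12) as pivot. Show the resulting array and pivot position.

Lomuto partition with pivot = 12:

Initial array: [14, 24, 13, 4, 28, 12, 12]

arr[0]=14 > 12: no swap
arr[1]=24 > 12: no swap
arr[2]=13 > 12: no swap
arr[3]=4 <= 12: swap with position 0, array becomes [4, 24, 13, 14, 28, 12, 12]
arr[4]=28 > 12: no swap
arr[5]=12 <= 12: swap with position 1, array becomes [4, 12, 13, 14, 28, 24, 12]

Place pivot at position 2: [4, 12, 12, 14, 28, 24, 13]
Pivot position: 2

After partitioning with pivot 12, the array becomes [4, 12, 12, 14, 28, 24, 13]. The pivot is placed at index 2. All elements to the left of the pivot are <= 12, and all elements to the right are > 12.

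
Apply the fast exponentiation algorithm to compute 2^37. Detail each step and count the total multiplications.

Computing 2^37 by squaring (build up from 2^1; each line after the first costs one multiplication):

2^1 = 2
2^2 = (2^1)^2 = 2^2 = 4
2^4 = (2^2)^2 = 4^2 = 16
2^8 = (2^4)^2 = 16^2 = 256
2^9 = 2 * 2^8 = 2 * 256 = 512
2^18 = (2^9)^2 = 512^2 = 262144
2^36 = (2^18)^2 = 262144^2 = 68719476736
2^37 = 2 * 2^36 = 2 * 68719476736 = 137438953472

Result: 137438953472
Multiplications needed: 7 (7 lines after 2^1)

2^37 = 137438953472. Using exponentiation by squaring, this requires 7 multiplications. The key idea: if the exponent is even, square the half-power; if odd, multiply by the base once.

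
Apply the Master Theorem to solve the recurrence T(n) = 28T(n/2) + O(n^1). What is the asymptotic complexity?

Master Theorem for T(n) = 28T(n/2) + O(n^1):

a = 28, b = 2, c = 1
log_b(a) = log_2(28) = 4.8074

Case 1: c = 1 < log_2(28) = 4.8074
T(n) = O(n^(log_2 28))

For T(n) = 28T(n/2) + O(n^1): log_2(28) = 4.8074. This is Case 1 of the Master Theorem (c < log_b(a), work dominated by leaves), giving O(n^(log_2 28)).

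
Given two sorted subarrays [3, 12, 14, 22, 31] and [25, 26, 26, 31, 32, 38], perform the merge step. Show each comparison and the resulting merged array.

Merging process:

Compare 3 vs 25: take 3 from left. Merged: [3]
Compare 12 vs 25: take 12 from left. Merged: [3, 12]
Compare 14 vs 25: take 14 from left. Merged: [3, 12, 14]
Compare 22 vs 25: take 22 from left. Merged: [3, 12, 14, 22]
Compare 31 vs 25: take 25 from right. Merged: [3, 12, 14, 22, 25]
Compare 31 vs 26: take 26 from right. Merged: [3, 12, 14, 22, 25, 26]
Compare 31 vs 26: take 26 from right. Merged: [3, 12, 14, 22, 25, 26, 26]
Compare 31 vs 31: take 31 from left. Merged: [3, 12, 14, 22, 25, 26, 26, 31]
Append remaining from right: [31, 32, 38]. Merged: [3, 12, 14, 22, 25, 26, 26, 31, 31, 32, 38]

Final merged array: [3, 12, 14, 22, 25, 26, 26, 31, 31, 32, 38]
Total comparisons: 8

The merged array is [3, 12, 14, 22, 25, 26, 26, 31, 31, 32, 38], requiring 8 comparisons. The merge step runs in O(n) time where n is the total number of elements.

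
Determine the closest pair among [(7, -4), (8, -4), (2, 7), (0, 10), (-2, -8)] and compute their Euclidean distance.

Computing all pairwise distances among 5 points:

d((7, -4), (8, -4)) = 1.0 <-- minimum
d((7, -4), (2, 7)) = 12.083
d((7, -4), (0, 10)) = 15.6525
d((7, -4), (-2, -8)) = 9.8489
d((8, -4), (2, 7)) = 12.53
d((8, -4), (0, 10)) = 16.1245
d((8, -4), (-2, -8)) = 10.7703
d((2, 7), (0, 10)) = 3.6056
d((2, 7), (-2, -8)) = 15.5242
d((0, 10), (-2, -8)) = 18.1108

Closest pair: (7, -4) and (8, -4) with distance 1.0

The closest pair is (7, -4) and (8, -4) with Euclidean distance 1.0. For 5 points, brute-force pairwise comparison is shown above. For large n, the divide-and-conquer algorithm (sort by x, recurse on halves, check the dividing strip) achieves O(n log n).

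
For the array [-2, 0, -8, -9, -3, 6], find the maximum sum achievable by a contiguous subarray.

Using Kadane's algorithm on [-2, 0, -8, -9, -3, 6]:

Scanning through the array:
Position 1 (value 0): max_ending_here = 0, max_so_far = 0
Position 2 (value -8): max_ending_here = -8, max_so_far = 0
Position 3 (value -9): max_ending_here = -9, max_so_far = 0
Position 4 (value -3): max_ending_here = -3, max_so_far = 0
Position 5 (value 6): max_ending_here = 6, max_so_far = 6

Maximum subarray: [6]
Maximum sum: 6

The maximum subarray is [6] with sum 6. This subarray runs from index 5 to index 5.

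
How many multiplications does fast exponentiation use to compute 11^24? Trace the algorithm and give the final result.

Computing 11^24 by squaring (build up from 11^1; each line after the first costs one multiplication):

11^1 = 11
11^2 = (11^1)^2 = 11^2 = 121
11^3 = 11 * 11^2 = 11 * 121 = 1331
11^6 = (11^3)^2 = 1331^2 = 1771561
11^12 = (11^6)^2 = 1771561^2 = 3138428376721
11^24 = (11^12)^2 = 3138428376721^2 = 9849732675807611094711841

Result: 9849732675807611094711841
Multiplications needed: 5 (5 lines after 11^1)

11^24 = 9849732675807611094711841. Using exponentiation by squaring, this requires 5 multiplications. The key idea: if the exponent is even, square the half-power; if odd, multiply by the base once.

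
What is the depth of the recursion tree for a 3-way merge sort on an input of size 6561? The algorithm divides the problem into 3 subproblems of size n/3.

For divide and conquer with division factor 3:

Problem sizes at each level:
Level 0: 6561
Level 1: 2187
Level 2: 729
Level 3: 243
Level 4: 81
Level 5: 27
Level 6: 9
Level 7: 3
Level 8: 1

The root is level 0 and the size-1 base case is level 8 (the tree spans levels 0 through 8, i.e. 9 levels counting the root), so the depth is the number of divisions: log_3(6561) = 8

The recursion tree depth is log_3(6561) = 8. At each level, the problem size is divided by 3, so it takes 8 divisions to reduce to a base case of size 1. The algorithm makes 3 recursive calls at each level.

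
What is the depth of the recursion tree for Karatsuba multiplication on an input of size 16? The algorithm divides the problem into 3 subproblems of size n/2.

For divide and conquer with division factor 2:

Problem sizes at each level:
Level 0: 16
Level 1: 8
Level 2: 4
Level 3: 2
Level 4: 1

The root is level 0 and the size-1 base case is level 4 (the tree spans levels 0 through 4, i.e. 5 levels counting the root), so the depth is the number of divisions: log_2(16) = 4

The recursion tree depth is log_2(16) = 4. At each level, the problem size is divided by 2, so it takes 4 divisions to reduce to a base case of size 1. The algorithm makes 3 recursive calls at each level.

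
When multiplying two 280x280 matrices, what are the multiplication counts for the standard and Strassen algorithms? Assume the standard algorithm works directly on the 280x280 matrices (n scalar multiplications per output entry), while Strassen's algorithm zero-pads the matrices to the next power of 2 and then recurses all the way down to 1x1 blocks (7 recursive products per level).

Matrix multiplication for 280x280 matrices:

Strassen's algorithm requires power-of-2 dimensions. Pad 280x280 to 512x512 (next power of 2).

Standard algorithm: 280^3 = 21952000 multiplications
Strassen's algorithm: 7^(log2(512)) = 7^9 = 40353607 multiplications
Difference: 21952000 - 40353607 = -18401607 (Strassen uses MORE here due to padding overhead — for small or just-over-power-of-2 n, padding can outweigh the per-level savings)

Standard: 21952000 multiplications (280^3). Strassen: 40353607 multiplications (7^9, after padding to 512x512). Strassen reduces 8 recursive multiplications to 7 at each level.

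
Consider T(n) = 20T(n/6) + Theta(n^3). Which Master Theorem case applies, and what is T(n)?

Master Theorem for T(n) = 20T(n/6) + O(n^3):

a = 20, b = 6, c = 3
log_b(a) = log_6(20) = 1.6720

Case 3: c = 3 > log_6(20) = 1.6720
T(n) = O(n^3) = O(n^3)

For T(n) = 20T(n/6) + O(n^3): log_6(20) = 1.6720. This is Case 3 of the Master Theorem (c > log_b(a), work dominated by root), giving O(n^3).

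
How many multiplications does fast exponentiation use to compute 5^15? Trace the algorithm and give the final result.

Computing 5^15 by squaring (build up from 5^1; each line after the first costs one multiplication):

5^1 = 5
5^2 = (5^1)^2 = 5^2 = 25
5^3 = 5 * 5^2 = 5 * 25 = 125
5^6 = (5^3)^2 = 125^2 = 15625
5^7 = 5 * 5^6 = 5 * 15625 = 78125
5^14 = (5^7)^2 = 78125^2 = 6103515625
5^15 = 5 * 5^14 = 5 * 6103515625 = 30517578125

Result: 30517578125
Multiplications needed: 6 (6 lines after 5^1)

5^15 = 30517578125. Using exponentiation by squaring, this requires 6 multiplications. The key idea: if the exponent is even, square the half-power; if odd, multiply by the base once.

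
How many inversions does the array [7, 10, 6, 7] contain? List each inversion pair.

Finding inversions in [7, 10, 6, 7]:

(0, 2): arr[0]=7 > arr[2]=6
(1, 2): arr[1]=10 > arr[2]=6
(1, 3): arr[1]=10 > arr[3]=7

Total inversions: 3

The array has 3 inversion(s): (0,2), (1,2), (1,3). Each pair (i,j) satisfies i < j and arr[i] > arr[j].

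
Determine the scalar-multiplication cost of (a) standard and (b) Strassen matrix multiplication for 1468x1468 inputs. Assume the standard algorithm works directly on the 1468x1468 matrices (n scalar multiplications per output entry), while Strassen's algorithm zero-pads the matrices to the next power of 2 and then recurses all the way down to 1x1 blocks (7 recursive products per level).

Matrix multiplication for 1468x1468 matrices:

Strassen's algorithm requires power-of-2 dimensions. Pad 1468x1468 to 2048x2048 (next power of 2).

Standard algorithm: 1468^3 = 3163575232 multiplications
Strassen's algorithm: 7^(log2(2048)) = 7^11 = 1977326743 multiplications
Savings: 3163575232 - 1977326743 = 1186248489 multiplications

Standard: 3163575232 multiplications (1468^3). Strassen: 1977326743 multiplications (7^11, after padding to 2048x2048). Strassen reduces 8 recursive multiplications to 7 at each level.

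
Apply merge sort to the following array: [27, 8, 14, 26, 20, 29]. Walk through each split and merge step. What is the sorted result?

Merge sort trace:

Split: [27, 8, 14, 26, 20, 29] -> [27, 8, 14] and [26, 20, 29]
  Split: [27, 8, 14] -> [27] and [8, 14]
    Split: [8, 14] -> [8] and [14]
    Merge: [8] + [14] -> [8, 14]
  Merge: [27] + [8, 14] -> [8, 14, 27]
  Split: [26, 20, 29] -> [26] and [20, 29]
    Split: [20, 29] -> [20] and [29]
    Merge: [20] + [29] -> [20, 29]
  Merge: [26] + [20, 29] -> [20, 26, 29]
Merge: [8, 14, 27] + [20, 26, 29] -> [8, 14, 20, 26, 27, 29]

Final sorted array: [8, 14, 20, 26, 27, 29]

The merge sort proceeds by recursively splitting the array and merging sorted halves.
After all merges, the sorted array is [8, 14, 20, 26, 27, 29].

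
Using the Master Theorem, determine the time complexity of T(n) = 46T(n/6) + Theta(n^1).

Master Theorem for T(n) = 46T(n/6) + O(n^1):

a = 46, b = 6, c = 1
log_b(a) = log_6(46) = 2.1368

Case 1: c = 1 < log_6(46) = 2.1368
T(n) = O(n^(log_6 46))

For T(n) = 46T(n/6) + O(n^1): log_6(46) = 2.1368. This is Case 1 of the Master Theorem (c < log_b(a), work dominated by leaves), giving O(n^(log_6 46)).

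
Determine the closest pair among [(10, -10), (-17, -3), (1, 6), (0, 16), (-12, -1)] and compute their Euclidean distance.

Computing all pairwise distances among 5 points:

d((10, -10), (-17, -3)) = 27.8927
d((10, -10), (1, 6)) = 18.3576
d((10, -10), (0, 16)) = 27.8568
d((10, -10), (-12, -1)) = 23.7697
d((-17, -3), (1, 6)) = 20.1246
d((-17, -3), (0, 16)) = 25.4951
d((-17, -3), (-12, -1)) = 5.3852 <-- minimum
d((1, 6), (0, 16)) = 10.0499
d((1, 6), (-12, -1)) = 14.7648
d((0, 16), (-12, -1)) = 20.8087

Closest pair: (-17, -3) and (-12, -1) with distance 5.3852

The closest pair is (-17, -3) and (-12, -1) with Euclidean distance 5.3852. For 5 points, brute-force pairwise comparison is shown above. For large n, the divide-and-conquer algorithm (sort by x, recurse on halves, check the dividing strip) achieves O(n log n).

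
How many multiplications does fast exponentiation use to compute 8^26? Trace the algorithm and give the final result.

Computing 8^26 by squaring (build up from 8^1; each line after the first costs one multiplication):

8^1 = 8
8^2 = (8^1)^2 = 8^2 = 64
8^3 = 8 * 8^2 = 8 * 64 = 512
8^6 = (8^3)^2 = 512^2 = 262144
8^12 = (8^6)^2 = 262144^2 = 68719476736
8^13 = 8 * 8^12 = 8 * 68719476736 = 549755813888
8^26 = (8^13)^2 = 549755813888^2 = 302231454903657293676544

Result: 302231454903657293676544
Multiplications needed: 6 (6 lines after 8^1)

8^26 = 302231454903657293676544. Using exponentiation by squaring, this requires 6 multiplications. The key idea: if the exponent is even, square the half-power; if odd, multiply by the base once.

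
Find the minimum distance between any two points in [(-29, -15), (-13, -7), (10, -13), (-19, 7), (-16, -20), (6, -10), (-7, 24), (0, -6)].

Computing all pairwise distances among 8 points:

d((-29, -15), (-13, -7)) = 17.8885
d((-29, -15), (10, -13)) = 39.0512
d((-29, -15), (-19, 7)) = 24.1661
d((-29, -15), (-16, -20)) = 13.9284
d((-29, -15), (6, -10)) = 35.3553
d((-29, -15), (-7, 24)) = 44.7772
d((-29, -15), (0, -6)) = 30.3645
d((-13, -7), (10, -13)) = 23.7697
d((-13, -7), (-19, 7)) = 15.2315
d((-13, -7), (-16, -20)) = 13.3417
d((-13, -7), (6, -10)) = 19.2354
d((-13, -7), (-7, 24)) = 31.5753
d((-13, -7), (0, -6)) = 13.0384
d((10, -13), (-19, 7)) = 35.2278
d((10, -13), (-16, -20)) = 26.9258
d((10, -13), (6, -10)) = 5.0 <-- minimum
d((10, -13), (-7, 24)) = 40.7185
d((10, -13), (0, -6)) = 12.2066
d((-19, 7), (-16, -20)) = 27.1662
d((-19, 7), (6, -10)) = 30.2324
d((-19, 7), (-7, 24)) = 20.8087
d((-19, 7), (0, -6)) = 23.0217
d((-16, -20), (6, -10)) = 24.1661
d((-16, -20), (-7, 24)) = 44.911
d((-16, -20), (0, -6)) = 21.2603
d((6, -10), (-7, 24)) = 36.4005
d((6, -10), (0, -6)) = 7.2111
d((-7, 24), (0, -6)) = 30.8058

Closest pair: (10, -13) and (6, -10) with distance 5.0

The closest pair is (10, -13) and (6, -10) with Euclidean distance 5.0. For 8 points, brute-force pairwise comparison is shown above. For large n, the divide-and-conquer algorithm (sort by x, recurse on halves, check the dividing strip) achieves O(n log n).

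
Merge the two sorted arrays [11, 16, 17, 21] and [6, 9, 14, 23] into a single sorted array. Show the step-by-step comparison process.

Merging process:

Compare 11 vs 6: take 6 from right. Merged: [6]
Compare 11 vs 9: take 9 from right. Merged: [6, 9]
Compare 11 vs 14: take 11 from left. Merged: [6, 9, 11]
Compare 16 vs 14: take 14 from right. Merged: [6, 9, 11, 14]
Compare 16 vs 23: take 16 from left. Merged: [6, 9, 11, 14, 16]
Compare 17 vs 23: take 17 from left. Merged: [6, 9, 11, 14, 16, 17]
Compare 21 vs 23: take 21 from left. Merged: [6, 9, 11, 14, 16, 17, 21]
Append remaining from right: [23]. Merged: [6, 9, 11, 14, 16, 17, 21, 23]

Final merged array: [6, 9, 11, 14, 16, 17, 21, 23]
Total comparisons: 7

The merged array is [6, 9, 11, 14, 16, 17, 21, 23], requiring 7 comparisons. The merge step runs in O(n) time where n is the total number of elements.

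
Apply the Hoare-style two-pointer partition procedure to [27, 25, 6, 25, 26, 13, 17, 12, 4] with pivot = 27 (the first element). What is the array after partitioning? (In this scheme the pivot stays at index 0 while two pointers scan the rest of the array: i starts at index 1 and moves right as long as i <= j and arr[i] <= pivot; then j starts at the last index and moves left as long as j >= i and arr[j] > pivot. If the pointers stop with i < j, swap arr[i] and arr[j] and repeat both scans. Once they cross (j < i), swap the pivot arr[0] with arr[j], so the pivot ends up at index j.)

Hoare-style two-pointer partition with pivot = 27:

Initial array: [27, 25, 6, 25, 26, 13, 17, 12, 4]

Pointers start at i = 1, j = 8.
i ends at 9, j ends at 8: the pointers have crossed (j < i), so scanning stops.

Swap pivot arr[0] with arr[8] to place pivot at position 8: [4, 25, 6, 25, 26, 13, 17, 12, 27]
Pivot position: 8

After partitioning with pivot 27, the array becomes [4, 25, 6, 25, 26, 13, 17, 12, 27]. The pivot is placed at index 8. All elements to the left of the pivot are <= 27, and all elements to the right are > 27.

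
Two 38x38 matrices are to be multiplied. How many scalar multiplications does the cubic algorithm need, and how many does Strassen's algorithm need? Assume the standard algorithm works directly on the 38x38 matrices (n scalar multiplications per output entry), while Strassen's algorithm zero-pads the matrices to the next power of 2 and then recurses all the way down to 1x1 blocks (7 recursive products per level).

Matrix multiplication for 38x38 matrices:

Strassen's algorithm requires power-of-2 dimensions. Pad 38x38 to 64x64 (next power of 2).

Standard algorithm: 38^3 = 54872 multiplications
Strassen's algorithm: 7^(log2(64)) = 7^6 = 117649 multiplications
Difference: 54872 - 117649 = -62777 (Strassen uses MORE here due to padding overhead — for small or just-over-power-of-2 n, padding can outweigh the per-level savings)

Standard: 54872 multiplications (38^3). Strassen: 117649 multiplications (7^6, after padding to 64x64). Strassen reduces 8 recursive multiplications to 7 at each level.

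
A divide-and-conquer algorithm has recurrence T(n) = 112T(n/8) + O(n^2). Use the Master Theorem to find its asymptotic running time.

Master Theorem for T(n) = 112T(n/8) + O(n^2):

a = 112, b = 8, c = 2
log_b(a) = log_8(112) = 2.2691

Case 1: c = 2 < log_8(112) = 2.2691
T(n) = O(n^(log_8 112))

For T(n) = 112T(n/8) + O(n^2): log_8(112) = 2.2691. This is Case 1 of the Master Theorem (c < log_b(a), work dominated by leaves), giving O(n^(log_8 112)).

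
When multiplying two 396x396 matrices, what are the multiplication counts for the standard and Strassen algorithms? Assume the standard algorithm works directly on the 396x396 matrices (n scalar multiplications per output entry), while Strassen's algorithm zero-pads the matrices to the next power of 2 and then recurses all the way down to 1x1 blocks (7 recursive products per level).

Matrix multiplication for 396x396 matrices:

Strassen's algorithm requires power-of-2 dimensions. Pad 396x396 to 512x512 (next power of 2).

Standard algorithm: 396^3 = 62099136 multiplications
Strassen's algorithm: 7^(log2(512)) = 7^9 = 40353607 multiplications
Savings: 62099136 - 40353607 = 21745529 multiplications

Standard: 62099136 multiplications (396^3). Strassen: 40353607 multiplications (7^9, after padding to 512x512). Strassen reduces 8 recursive multiplications to 7 at each level.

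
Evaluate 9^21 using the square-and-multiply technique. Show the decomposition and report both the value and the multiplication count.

Computing 9^21 by squaring (build up from 9^1; each line after the first costs one multiplication):

9^1 = 9
9^2 = (9^1)^2 = 9^2 = 81
9^4 = (9^2)^2 = 81^2 = 6561
9^5 = 9 * 9^4 = 9 * 6561 = 59049
9^10 = (9^5)^2 = 59049^2 = 3486784401
9^20 = (9^10)^2 = 3486784401^2 = 12157665459056928801
9^21 = 9 * 9^20 = 9 * 12157665459056928801 = 109418989131512359209

Result: 109418989131512359209
Multiplications needed: 6 (6 lines after 9^1)

9^21 = 109418989131512359209. Using exponentiation by squaring, this requires 6 multiplications. The key idea: if the exponent is even, square the half-power; if odd, multiply by the base once.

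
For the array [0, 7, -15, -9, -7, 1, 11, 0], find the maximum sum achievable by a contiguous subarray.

Using Kadane's algorithm on [0, 7, -15, -9, -7, 1, 11, 0]:

Scanning through the array:
Position 1 (value 7): max_ending_here = 7, max_so_far = 7
Position 2 (value -15): max_ending_here = -8, max_so_far = 7
Position 3 (value -9): max_ending_here = -9, max_so_far = 7
Position 4 (value -7): max_ending_here = -7, max_so_far = 7
Position 5 (value 1): max_ending_here = 1, max_so_far = 7
Position 6 (value 11): max_ending_here = 12, max_so_far = 12
Position 7 (value 0): max_ending_here = 12, max_so_far = 12

Maximum subarray: [1, 11]
Maximum sum: 12

The maximum subarray is [1, 11] with sum 12. This subarray runs from index 5 to index 6.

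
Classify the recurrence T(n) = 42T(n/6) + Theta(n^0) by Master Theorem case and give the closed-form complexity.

Master Theorem for T(n) = 42T(n/6) + O(n^0):

a = 42, b = 6, c = 0
log_b(a) = log_6(42) = 2.0860

Case 1: c = 0 < log_6(42) = 2.0860
T(n) = O(n^(log_6 42))

For T(n) = 42T(n/6) + O(n^0): log_6(42) = 2.0860. This is Case 1 of the Master Theorem (c < log_b(a), work dominated by leaves), giving O(n^(log_6 42)).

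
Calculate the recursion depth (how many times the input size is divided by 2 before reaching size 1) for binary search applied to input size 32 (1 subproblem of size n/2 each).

For divide and conquer with division factor 2:

Problem sizes at each level:
Level 0: 32
Level 1: 16
Level 2: 8
Level 3: 4
Level 4: 2
Level 5: 1

The root is level 0 and the size-1 base case is level 5 (the tree spans levels 0 through 5, i.e. 6 levels counting the root), so the depth is the number of divisions: log_2(32) = 5

The recursion tree depth is log_2(32) = 5. At each level, the problem size is divided by 2, so it takes 5 divisions to reduce to a base case of size 1. The algorithm makes 1 recursive call at each level.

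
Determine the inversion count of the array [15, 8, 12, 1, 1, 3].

Finding inversions in [15, 8, 12, 1, 1, 3]:

(0, 1): arr[0]=15 > arr[1]=8
(0, 2): arr[0]=15 > arr[2]=12
(0, 3): arr[0]=15 > arr[3]=1
(0, 4): arr[0]=15 > arr[4]=1
(0, 5): arr[0]=15 > arr[5]=3
(1, 3): arr[1]=8 > arr[3]=1
(1, 4): arr[1]=8 > arr[4]=1
(1, 5): arr[1]=8 > arr[5]=3
(2, 3): arr[2]=12 > arr[3]=1
(2, 4): arr[2]=12 > arr[4]=1
(2, 5): arr[2]=12 > arr[5]=3

Total inversions: 11

The array has 11 inversion(s): (0,1), (0,2), (0,3), (0,4), (0,5), (1,3), (1,4), (1,5), (2,3), (2,4), (2,5). Each pair (i,j) satisfies i < j and arr[i] > arr[j].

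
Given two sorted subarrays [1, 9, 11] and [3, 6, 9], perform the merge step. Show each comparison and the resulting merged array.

Merging process:

Compare 1 vs 3: take 1 from left. Merged: [1]
Compare 9 vs 3: take 3 from right. Merged: [1, 3]
Compare 9 vs 6: take 6 from right. Merged: [1, 3, 6]
Compare 9 vs 9: take 9 from left. Merged: [1, 3, 6, 9]
Compare 11 vs 9: take 9 from right. Merged: [1, 3, 6, 9, 9]
Append remaining from left: [11]. Merged: [1, 3, 6, 9, 9, 11]

Final merged array: [1, 3, 6, 9, 9, 11]
Total comparisons: 5

The merged array is [1, 3, 6, 9, 9, 11], requiring 5 comparisons. The merge step runs in O(n) time where n is the total number of elements.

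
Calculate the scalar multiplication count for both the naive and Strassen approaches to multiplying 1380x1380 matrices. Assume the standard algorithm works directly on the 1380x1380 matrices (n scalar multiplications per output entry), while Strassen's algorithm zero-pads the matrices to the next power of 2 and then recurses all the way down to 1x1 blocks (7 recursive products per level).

Matrix multiplication for 1380x1380 matrices:

Strassen's algorithm requires power-of-2 dimensions. Pad 1380x1380 to 2048x2048 (next power of 2).

Standard algorithm: 1380^3 = 2628072000 multiplications
Strassen's algorithm: 7^(log2(2048)) = 7^11 = 1977326743 multiplications
Savings: 2628072000 - 1977326743 = 650745257 multiplications

Standard: 2628072000 multiplications (1380^3). Strassen: 1977326743 multiplications (7^11, after padding to 2048x2048). Strassen reduces 8 recursive multiplications to 7 at each level.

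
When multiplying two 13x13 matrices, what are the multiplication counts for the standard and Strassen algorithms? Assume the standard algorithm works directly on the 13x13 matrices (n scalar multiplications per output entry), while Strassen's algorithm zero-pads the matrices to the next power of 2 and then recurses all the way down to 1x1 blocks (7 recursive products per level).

Matrix multiplication for 13x13 matrices:

Strassen's algorithm requires power-of-2 dimensions. Pad 13x13 to 16x16 (next power of 2).

Standard algorithm: 13^3 = 2197 multiplications
Strassen's algorithm: 7^(log2(16)) = 7^4 = 2401 multiplications
Difference: 2197 - 2401 = -204 (Strassen uses MORE here due to padding overhead — for small or just-over-power-of-2 n, padding can outweigh the per-level savings)

Standard: 2197 multiplications (13^3). Strassen: 2401 multiplications (7^4, after padding to 16x16). Strassen reduces 8 recursive multiplications to 7 at each level.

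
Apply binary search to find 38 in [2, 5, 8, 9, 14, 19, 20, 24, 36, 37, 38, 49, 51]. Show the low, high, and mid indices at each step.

Binary search for 38 in [2, 5, 8, 9, 14, 19, 20, 24, 36, 37, 38, 49, 51]:

lo=0, hi=12, mid=6, arr[mid]=20 -> 20 < 38, search right half
lo=7, hi=12, mid=9, arr[mid]=37 -> 37 < 38, search right half
lo=10, hi=12, mid=11, arr[mid]=49 -> 49 > 38, search left half
lo=10, hi=10, mid=10, arr[mid]=38 -> Found target at index 10!

Binary search finds 38 at index 10 after 4 comparisons. The search repeatedly halves the search space by comparing with the middle element.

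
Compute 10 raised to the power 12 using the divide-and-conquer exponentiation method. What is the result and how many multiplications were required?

Computing 10^12 by squaring (build up from 10^1; each line after the first costs one multiplication):

10^1 = 10
10^2 = (10^1)^2 = 10^2 = 100
10^3 = 10 * 10^2 = 10 * 100 = 1000
10^6 = (10^3)^2 = 1000^2 = 1000000
10^12 = (10^6)^2 = 1000000^2 = 1000000000000

Result: 1000000000000
Multiplications needed: 4 (4 lines after 10^1)

10^12 = 1000000000000. Using exponentiation by squaring, this requires 4 multiplications. The key idea: if the exponent is even, square the half-power; if odd, multiply by the base once.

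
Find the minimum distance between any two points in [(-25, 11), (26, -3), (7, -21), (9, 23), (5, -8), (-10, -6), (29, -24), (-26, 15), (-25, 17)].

Computing all pairwise distances among 9 points:

d((-25, 11), (26, -3)) = 52.8867
d((-25, 11), (7, -21)) = 45.2548
d((-25, 11), (9, 23)) = 36.0555
d((-25, 11), (5, -8)) = 35.5106
d((-25, 11), (-10, -6)) = 22.6716
d((-25, 11), (29, -24)) = 64.3506
d((-25, 11), (-26, 15)) = 4.1231
d((-25, 11), (-25, 17)) = 6.0
d((26, -3), (7, -21)) = 26.1725
d((26, -3), (9, 23)) = 31.0644
d((26, -3), (5, -8)) = 21.587
d((26, -3), (-10, -6)) = 36.1248
d((26, -3), (29, -24)) = 21.2132
d((26, -3), (-26, 15)) = 55.0273
d((26, -3), (-25, 17)) = 54.7814
d((7, -21), (9, 23)) = 44.0454
d((7, -21), (5, -8)) = 13.1529
d((7, -21), (-10, -6)) = 22.6716
d((7, -21), (29, -24)) = 22.2036
d((7, -21), (-26, 15)) = 48.8365
d((7, -21), (-25, 17)) = 49.679
d((9, 23), (5, -8)) = 31.257
d((9, 23), (-10, -6)) = 34.6699
d((9, 23), (29, -24)) = 51.0784
d((9, 23), (-26, 15)) = 35.9026
d((9, 23), (-25, 17)) = 34.5254
d((5, -8), (-10, -6)) = 15.1327
d((5, -8), (29, -24)) = 28.8444
d((5, -8), (-26, 15)) = 38.6005
d((5, -8), (-25, 17)) = 39.0512
d((-10, -6), (29, -24)) = 42.9535
d((-10, -6), (-26, 15)) = 26.4008
d((-10, -6), (-25, 17)) = 27.4591
d((29, -24), (-26, 15)) = 67.424
d((29, -24), (-25, 17)) = 67.8012
d((-26, 15), (-25, 17)) = 2.2361 <-- minimum

Closest pair: (-26, 15) and (-25, 17) with distance 2.2361

The closest pair is (-26, 15) and (-25, 17) with Euclidean distance 2.2361. For 9 points, brute-force pairwise comparison is shown above. For large n, the divide-and-conquer algorithm (sort by x, recurse on halves, check the dividing strip) achieves O(n log n).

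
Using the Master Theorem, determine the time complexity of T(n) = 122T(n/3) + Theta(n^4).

Master Theorem for T(n) = 122T(n/3) + O(n^4):

a = 122, b = 3, c = 4
log_b(a) = log_3(122) = 4.3728

Case 1: c = 4 < log_3(122) = 4.3728
T(n) = O(n^(log_3 122))

For T(n) = 122T(n/3) + O(n^4): log_3(122) = 4.3728. This is Case 1 of the Master Theorem (c < log_b(a), work dominated by leaves), giving O(n^(log_3 122)).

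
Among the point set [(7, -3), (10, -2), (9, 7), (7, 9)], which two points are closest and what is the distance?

Computing all pairwise distances among 4 points:

d((7, -3), (10, -2)) = 3.1623
d((7, -3), (9, 7)) = 10.198
d((7, -3), (7, 9)) = 12.0
d((10, -2), (9, 7)) = 9.0554
d((10, -2), (7, 9)) = 11.4018
d((9, 7), (7, 9)) = 2.8284 <-- minimum

Closest pair: (9, 7) and (7, 9) with distance 2.8284

The closest pair is (9, 7) and (7, 9) with Euclidean distance 2.8284. For 4 points, brute-force pairwise comparison is shown above. For large n, the divide-and-conquer algorithm (sort by x, recurse on halves, check the dividing strip) achieves O(n log n).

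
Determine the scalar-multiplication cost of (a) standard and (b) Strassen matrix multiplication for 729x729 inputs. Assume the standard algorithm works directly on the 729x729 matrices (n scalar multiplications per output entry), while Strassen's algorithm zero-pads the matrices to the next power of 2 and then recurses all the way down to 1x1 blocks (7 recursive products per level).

Matrix multiplication for 729x729 matrices:

Strassen's algorithm requires power-of-2 dimensions. Pad 729x729 to 1024x1024 (next power of 2).

Standard algorithm: 729^3 = 387420489 multiplications
Strassen's algorithm: 7^(log2(1024)) = 7^10 = 282475249 multiplications
Savings: 387420489 - 282475249 = 104945240 multiplications

Standard: 387420489 multiplications (729^3). Strassen: 282475249 multiplications (7^10, after padding to 1024x1024). Strassen reduces 8 recursive multiplications to 7 at each level.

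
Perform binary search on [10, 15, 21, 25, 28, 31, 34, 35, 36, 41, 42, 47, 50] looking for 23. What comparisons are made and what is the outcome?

Binary search for 23 in [10, 15, 21, 25, 28, 31, 34, 35, 36, 41, 42, 47, 50]:

lo=0, hi=12, mid=6, arr[mid]=34 -> 34 > 23, search left half
lo=0, hi=5, mid=2, arr[mid]=21 -> 21 < 23, search right half
lo=3, hi=5, mid=4, arr[mid]=28 -> 28 > 23, search left half
lo=3, hi=3, mid=3, arr[mid]=25 -> 25 > 23, search left half
lo=3 > hi=2, target 23 not found

Binary search determines that 23 is not in the array after 4 comparisons. The search space was exhausted without finding the target.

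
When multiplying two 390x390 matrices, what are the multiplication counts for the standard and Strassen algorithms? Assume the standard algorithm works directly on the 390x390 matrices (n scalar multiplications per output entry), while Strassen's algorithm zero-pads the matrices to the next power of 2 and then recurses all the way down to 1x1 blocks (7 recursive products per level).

Matrix multiplication for 390x390 matrices:

Strassen's algorithm requires power-of-2 dimensions. Pad 390x390 to 512x512 (next power of 2).

Standard algorithm: 390^3 = 59319000 multiplications
Strassen's algorithm: 7^(log2(512)) = 7^9 = 40353607 multiplications
Savings: 59319000 - 40353607 = 18965393 multiplications

Standard: 59319000 multiplications (390^3). Strassen: 40353607 multiplications (7^9, after padding to 512x512). Strassen reduces 8 recursive multiplications to 7 at each level.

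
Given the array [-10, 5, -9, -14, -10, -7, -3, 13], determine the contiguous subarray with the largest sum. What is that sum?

Using Kadane's algorithm on [-10, 5, -9, -14, -10, -7, -3, 13]:

Scanning through the array:
Position 1 (value 5): max_ending_here = 5, max_so_far = 5
Position 2 (value -9): max_ending_here = -4, max_so_far = 5
Position 3 (value -14): max_ending_here = -14, max_so_far = 5
Position 4 (value -10): max_ending_here = -10, max_so_far = 5
Position 5 (value -7): max_ending_here = -7, max_so_far = 5
Position 6 (value -3): max_ending_here = -3, max_so_far = 5
Position 7 (value 13): max_ending_here = 13, max_so_far = 13

Maximum subarray: [13]
Maximum sum: 13

The maximum subarray is [13] with sum 13. This subarray runs from index 7 to index 7.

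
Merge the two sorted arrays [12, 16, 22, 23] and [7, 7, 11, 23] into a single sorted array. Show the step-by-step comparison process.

Merging process:

Compare 12 vs 7: take 7 from right. Merged: [7]
Compare 12 vs 7: take 7 from right. Merged: [7, 7]
Compare 12 vs 11: take 11 from right. Merged: [7, 7, 11]
Compare 12 vs 23: take 12 from left. Merged: [7, 7, 11, 12]
Compare 16 vs 23: take 16 from left. Merged: [7, 7, 11, 12, 16]
Compare 22 vs 23: take 22 from left. Merged: [7, 7, 11, 12, 16, 22]
Compare 23 vs 23: take 23 from left. Merged: [7, 7, 11, 12, 16, 22, 23]
Append remaining from right: [23]. Merged: [7, 7, 11, 12, 16, 22, 23, 23]

Final merged array: [7, 7, 11, 12, 16, 22, 23, 23]
Total comparisons: 7

The merged array is [7, 7, 11, 12, 16, 22, 23, 23], requiring 7 comparisons. The merge step runs in O(n) time where n is the total number of elements.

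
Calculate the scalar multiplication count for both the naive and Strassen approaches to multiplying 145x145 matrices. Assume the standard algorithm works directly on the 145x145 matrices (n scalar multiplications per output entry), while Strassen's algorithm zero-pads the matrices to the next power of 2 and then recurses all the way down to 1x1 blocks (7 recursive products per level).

Matrix multiplication for 145x145 matrices:

Strassen's algorithm requires power-of-2 dimensions. Pad 145x145 to 256x256 (next power of 2).

Standard algorithm: 145^3 = 3048625 multiplications
Strassen's algorithm: 7^(log2(256)) = 7^8 = 5764801 multiplications
Difference: 3048625 - 5764801 = -2716176 (Strassen uses MORE here due to padding overhead — for small or just-over-power-of-2 n, padding can outweigh the per-level savings)

Standard: 3048625 multiplications (145^3). Strassen: 5764801 multiplications (7^8, after padding to 256x256). Strassen reduces 8 recursive multiplications to 7 at each level.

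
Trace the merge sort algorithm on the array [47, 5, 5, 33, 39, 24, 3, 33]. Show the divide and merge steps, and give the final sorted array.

Merge sort trace:

Split: [47, 5, 5, 33, 39, 24, 3, 33] -> [47, 5, 5, 33] and [39, 24, 3, 33]
  Split: [47, 5, 5, 33] -> [47, 5] and [5, 33]
    Split: [47, 5] -> [47] and [5]
    Merge: [47] + [5] -> [5, 47]
    Split: [5, 33] -> [5] and [33]
    Merge: [5] + [33] -> [5, 33]
  Merge: [5, 47] + [5, 33] -> [5, 5, 33, 47]
  Split: [39, 24, 3, 33] -> [39, 24] and [3, 33]
    Split: [39, 24] -> [39] and [24]
    Merge: [39] + [24] -> [24, 39]
    Split: [3, 33] -> [3] and [33]
    Merge: [3] + [33] -> [3, 33]
  Merge: [24, 39] + [3, 33] -> [3, 24, 33, 39]
Merge: [5, 5, 33, 47] + [3, 24, 33, 39] -> [3, 5, 5, 24, 33, 33, 39, 47]

Final sorted array: [3, 5, 5, 24, 33, 33, 39, 47]

The merge sort proceeds by recursively splitting the array and merging sorted halves.
After all merges, the sorted array is [3, 5, 5, 24, 33, 33, 39, 47].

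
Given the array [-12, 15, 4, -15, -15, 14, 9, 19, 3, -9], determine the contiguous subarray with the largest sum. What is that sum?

Using Kadane's algorithm on [-12, 15, 4, -15, -15, 14, 9, 19, 3, -9]:

Scanning through the array:
Position 1 (value 15): max_ending_here = 15, max_so_far = 15
Position 2 (value 4): max_ending_here = 19, max_so_far = 19
Position 3 (value -15): max_ending_here = 4, max_so_far = 19
Position 4 (value -15): max_ending_here = -11, max_so_far = 19
Position 5 (value 14): max_ending_here = 14, max_so_far = 19
Position 6 (value 9): max_ending_here = 23, max_so_far = 23
Position 7 (value 19): max_ending_here = 42, max_so_far = 42
Position 8 (value 3): max_ending_here = 45, max_so_far = 45
Position 9 (value -9): max_ending_here = 36, max_so_far = 45

Maximum subarray: [14, 9, 19, 3]
Maximum sum: 45

The maximum subarray is [14, 9, 19, 3] with sum 45. This subarray runs from index 5 to index 8.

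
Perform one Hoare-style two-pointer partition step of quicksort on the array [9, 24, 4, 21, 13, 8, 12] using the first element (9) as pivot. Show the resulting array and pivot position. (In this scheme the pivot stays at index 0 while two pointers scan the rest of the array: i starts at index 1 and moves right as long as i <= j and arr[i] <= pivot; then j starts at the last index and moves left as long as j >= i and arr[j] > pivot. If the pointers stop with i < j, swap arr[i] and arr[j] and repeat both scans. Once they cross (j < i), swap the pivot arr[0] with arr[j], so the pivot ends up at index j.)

Hoare-style two-pointer partition with pivot = 9:

Initial array: [9, 24, 4, 21, 13, 8, 12]

Pointers start at i = 1, j = 6.
i stops at index 1 (arr[1]=24 > 9), j stops at index 5 (arr[5]=8 <= 9): swap arr[1] and arr[5], array becomes [9, 8, 4, 21, 13, 24, 12]
i ends at 3, j ends at 2: the pointers have crossed (j < i), so scanning stops.

Swap pivot arr[0] with arr[2] to place pivot at position 2: [4, 8, 9, 21, 13, 24, 12]
Pivot position: 2

After partitioning with pivot 9, the array becomes [4, 8, 9, 21, 13, 24, 12]. The pivot is placed at index 2. All elements to the left of the pivot are <= 9, and all elements to the right are > 9.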